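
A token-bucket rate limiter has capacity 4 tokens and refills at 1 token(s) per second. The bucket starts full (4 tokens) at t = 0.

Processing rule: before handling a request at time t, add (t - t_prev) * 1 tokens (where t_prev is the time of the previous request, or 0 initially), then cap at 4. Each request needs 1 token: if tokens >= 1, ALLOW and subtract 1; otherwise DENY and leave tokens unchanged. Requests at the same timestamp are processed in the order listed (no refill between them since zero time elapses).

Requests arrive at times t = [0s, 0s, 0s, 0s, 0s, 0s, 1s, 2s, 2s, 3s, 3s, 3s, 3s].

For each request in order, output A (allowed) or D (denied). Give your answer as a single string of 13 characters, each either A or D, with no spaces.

Answer: AAAADDAADADDD

Derivation:
Simulating step by step:
  req#1 t=0s: ALLOW
  req#2 t=0s: ALLOW
  req#3 t=0s: ALLOW
  req#4 t=0s: ALLOW
  req#5 t=0s: DENY
  req#6 t=0s: DENY
  req#7 t=1s: ALLOW
  req#8 t=2s: ALLOW
  req#9 t=2s: DENY
  req#10 t=3s: ALLOW
  req#11 t=3s: DENY
  req#12 t=3s: DENY
  req#13 t=3s: DENY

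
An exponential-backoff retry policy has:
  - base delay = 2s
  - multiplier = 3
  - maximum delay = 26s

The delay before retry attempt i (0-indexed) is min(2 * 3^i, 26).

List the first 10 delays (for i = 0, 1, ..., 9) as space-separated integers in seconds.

Computing each delay:
  i=0: min(2*3^0, 26) = 2
  i=1: min(2*3^1, 26) = 6
  i=2: min(2*3^2, 26) = 18
  i=3: min(2*3^3, 26) = 26
  i=4: min(2*3^4, 26) = 26
  i=5: min(2*3^5, 26) = 26
  i=6: min(2*3^6, 26) = 26
  i=7: min(2*3^7, 26) = 26
  i=8: min(2*3^8, 26) = 26
  i=9: min(2*3^9, 26) = 26

Answer: 2 6 18 26 26 26 26 26 26 26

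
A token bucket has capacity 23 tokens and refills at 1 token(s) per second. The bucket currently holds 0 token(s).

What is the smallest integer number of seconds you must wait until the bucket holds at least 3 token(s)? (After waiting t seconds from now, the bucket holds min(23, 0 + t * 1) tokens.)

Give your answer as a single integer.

Answer: 3

Derivation:
Need 0 + t * 1 >= 3, so t >= 3/1.
Smallest integer t = ceil(3/1) = 3.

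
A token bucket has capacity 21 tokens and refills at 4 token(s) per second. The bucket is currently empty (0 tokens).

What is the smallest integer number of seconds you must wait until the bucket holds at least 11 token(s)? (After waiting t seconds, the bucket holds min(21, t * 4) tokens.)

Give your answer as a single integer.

Need t * 4 >= 11, so t >= 11/4.
Smallest integer t = ceil(11/4) = 3.

Answer: 3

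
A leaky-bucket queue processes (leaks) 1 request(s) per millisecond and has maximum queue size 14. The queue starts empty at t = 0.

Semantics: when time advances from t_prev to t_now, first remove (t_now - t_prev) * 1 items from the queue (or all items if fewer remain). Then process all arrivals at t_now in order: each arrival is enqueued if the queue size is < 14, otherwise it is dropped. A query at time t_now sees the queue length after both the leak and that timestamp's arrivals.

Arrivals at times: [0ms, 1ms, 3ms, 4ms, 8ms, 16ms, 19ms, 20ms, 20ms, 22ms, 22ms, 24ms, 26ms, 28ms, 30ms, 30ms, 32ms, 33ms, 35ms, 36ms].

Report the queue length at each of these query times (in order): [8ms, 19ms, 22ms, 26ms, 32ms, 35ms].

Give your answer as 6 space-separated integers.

Answer: 1 1 2 1 1 1

Derivation:
Queue lengths at query times:
  query t=8ms: backlog = 1
  query t=19ms: backlog = 1
  query t=22ms: backlog = 2
  query t=26ms: backlog = 1
  query t=32ms: backlog = 1
  query t=35ms: backlog = 1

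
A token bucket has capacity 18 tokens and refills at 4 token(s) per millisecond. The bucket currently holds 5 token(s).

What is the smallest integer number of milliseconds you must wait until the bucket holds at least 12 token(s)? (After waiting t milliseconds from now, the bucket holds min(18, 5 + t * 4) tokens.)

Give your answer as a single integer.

Need 5 + t * 4 >= 12, so t >= 7/4.
Smallest integer t = ceil(7/4) = 2.

Answer: 2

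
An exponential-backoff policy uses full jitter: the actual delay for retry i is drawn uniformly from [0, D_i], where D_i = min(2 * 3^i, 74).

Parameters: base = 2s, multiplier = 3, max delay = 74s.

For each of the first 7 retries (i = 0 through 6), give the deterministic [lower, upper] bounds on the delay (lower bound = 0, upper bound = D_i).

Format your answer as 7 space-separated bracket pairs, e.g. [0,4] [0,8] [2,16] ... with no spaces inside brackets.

Computing bounds per retry:
  i=0: D_i=min(2*3^0,74)=2, bounds=[0,2]
  i=1: D_i=min(2*3^1,74)=6, bounds=[0,6]
  i=2: D_i=min(2*3^2,74)=18, bounds=[0,18]
  i=3: D_i=min(2*3^3,74)=54, bounds=[0,54]
  i=4: D_i=min(2*3^4,74)=74, bounds=[0,74]
  i=5: D_i=min(2*3^5,74)=74, bounds=[0,74]
  i=6: D_i=min(2*3^6,74)=74, bounds=[0,74]

Answer: [0,2] [0,6] [0,18] [0,54] [0,74] [0,74] [0,74]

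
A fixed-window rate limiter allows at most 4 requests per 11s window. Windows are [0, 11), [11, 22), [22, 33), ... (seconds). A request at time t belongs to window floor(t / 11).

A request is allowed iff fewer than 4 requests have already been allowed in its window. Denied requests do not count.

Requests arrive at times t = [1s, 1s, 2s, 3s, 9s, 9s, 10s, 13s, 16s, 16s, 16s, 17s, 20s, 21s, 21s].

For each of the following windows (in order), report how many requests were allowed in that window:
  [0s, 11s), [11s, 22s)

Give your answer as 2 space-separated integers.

Processing requests:
  req#1 t=1s (window 0): ALLOW
  req#2 t=1s (window 0): ALLOW
  req#3 t=2s (window 0): ALLOW
  req#4 t=3s (window 0): ALLOW
  req#5 t=9s (window 0): DENY
  req#6 t=9s (window 0): DENY
  req#7 t=10s (window 0): DENY
  req#8 t=13s (window 1): ALLOW
  req#9 t=16s (window 1): ALLOW
  req#10 t=16s (window 1): ALLOW
  req#11 t=16s (window 1): ALLOW
  req#12 t=17s (window 1): DENY
  req#13 t=20s (window 1): DENY
  req#14 t=21s (window 1): DENY
  req#15 t=21s (window 1): DENY

Allowed counts by window: 4 4

Answer: 4 4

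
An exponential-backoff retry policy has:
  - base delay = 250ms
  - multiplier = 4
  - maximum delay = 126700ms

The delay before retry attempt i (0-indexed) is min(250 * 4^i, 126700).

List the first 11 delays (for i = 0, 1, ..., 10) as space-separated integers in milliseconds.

Answer: 250 1000 4000 16000 64000 126700 126700 126700 126700 126700 126700

Derivation:
Computing each delay:
  i=0: min(250*4^0, 126700) = 250
  i=1: min(250*4^1, 126700) = 1000
  i=2: min(250*4^2, 126700) = 4000
  i=3: min(250*4^3, 126700) = 16000
  i=4: min(250*4^4, 126700) = 64000
  i=5: min(250*4^5, 126700) = 126700
  i=6: min(250*4^6, 126700) = 126700
  i=7: min(250*4^7, 126700) = 126700
  i=8: min(250*4^8, 126700) = 126700
  i=9: min(250*4^9, 126700) = 126700
  i=10: min(250*4^10, 126700) = 126700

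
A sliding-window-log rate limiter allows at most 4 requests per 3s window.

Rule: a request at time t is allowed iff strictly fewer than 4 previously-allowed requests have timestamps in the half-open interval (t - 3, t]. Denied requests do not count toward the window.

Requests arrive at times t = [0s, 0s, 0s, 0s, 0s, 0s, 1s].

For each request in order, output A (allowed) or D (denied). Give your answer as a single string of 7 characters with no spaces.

Answer: AAAADDD

Derivation:
Tracking allowed requests in the window:
  req#1 t=0s: ALLOW
  req#2 t=0s: ALLOW
  req#3 t=0s: ALLOW
  req#4 t=0s: ALLOW
  req#5 t=0s: DENY
  req#6 t=0s: DENY
  req#7 t=1s: DENY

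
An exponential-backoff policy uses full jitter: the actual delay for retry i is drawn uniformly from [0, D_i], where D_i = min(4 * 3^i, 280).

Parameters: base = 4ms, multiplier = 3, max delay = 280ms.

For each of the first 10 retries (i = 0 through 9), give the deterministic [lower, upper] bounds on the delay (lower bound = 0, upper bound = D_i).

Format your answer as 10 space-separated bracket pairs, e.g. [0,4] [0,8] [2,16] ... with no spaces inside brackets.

Computing bounds per retry:
  i=0: D_i=min(4*3^0,280)=4, bounds=[0,4]
  i=1: D_i=min(4*3^1,280)=12, bounds=[0,12]
  i=2: D_i=min(4*3^2,280)=36, bounds=[0,36]
  i=3: D_i=min(4*3^3,280)=108, bounds=[0,108]
  i=4: D_i=min(4*3^4,280)=280, bounds=[0,280]
  i=5: D_i=min(4*3^5,280)=280, bounds=[0,280]
  i=6: D_i=min(4*3^6,280)=280, bounds=[0,280]
  i=7: D_i=min(4*3^7,280)=280, bounds=[0,280]
  i=8: D_i=min(4*3^8,280)=280, bounds=[0,280]
  i=9: D_i=min(4*3^9,280)=280, bounds=[0,280]

Answer: [0,4] [0,12] [0,36] [0,108] [0,280] [0,280] [0,280] [0,280] [0,280] [0,280]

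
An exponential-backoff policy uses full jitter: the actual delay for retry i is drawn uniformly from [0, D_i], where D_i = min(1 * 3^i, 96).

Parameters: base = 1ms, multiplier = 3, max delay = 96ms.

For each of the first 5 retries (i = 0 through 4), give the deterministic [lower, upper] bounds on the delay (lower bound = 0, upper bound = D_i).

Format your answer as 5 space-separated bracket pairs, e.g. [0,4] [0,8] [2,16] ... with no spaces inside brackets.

Answer: [0,1] [0,3] [0,9] [0,27] [0,81]

Derivation:
Computing bounds per retry:
  i=0: D_i=min(1*3^0,96)=1, bounds=[0,1]
  i=1: D_i=min(1*3^1,96)=3, bounds=[0,3]
  i=2: D_i=min(1*3^2,96)=9, bounds=[0,9]
  i=3: D_i=min(1*3^3,96)=27, bounds=[0,27]
  i=4: D_i=min(1*3^4,96)=81, bounds=[0,81]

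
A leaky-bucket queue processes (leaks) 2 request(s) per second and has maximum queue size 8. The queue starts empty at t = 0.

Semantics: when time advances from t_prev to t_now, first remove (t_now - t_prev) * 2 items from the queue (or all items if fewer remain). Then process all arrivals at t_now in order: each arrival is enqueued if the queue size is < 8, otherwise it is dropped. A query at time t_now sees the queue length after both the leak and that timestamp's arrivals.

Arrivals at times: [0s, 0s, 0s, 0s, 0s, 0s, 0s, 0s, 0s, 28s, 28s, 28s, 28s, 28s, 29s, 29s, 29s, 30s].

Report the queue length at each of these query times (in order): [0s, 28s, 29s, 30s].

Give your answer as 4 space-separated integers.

Answer: 8 5 6 5

Derivation:
Queue lengths at query times:
  query t=0s: backlog = 8
  query t=28s: backlog = 5
  query t=29s: backlog = 6
  query t=30s: backlog = 5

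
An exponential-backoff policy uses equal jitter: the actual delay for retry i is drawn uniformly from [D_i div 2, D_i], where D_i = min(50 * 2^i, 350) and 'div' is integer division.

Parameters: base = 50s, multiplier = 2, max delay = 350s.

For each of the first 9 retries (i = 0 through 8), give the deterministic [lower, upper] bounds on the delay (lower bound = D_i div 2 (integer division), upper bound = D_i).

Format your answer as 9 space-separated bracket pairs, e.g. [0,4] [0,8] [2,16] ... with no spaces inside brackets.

Computing bounds per retry:
  i=0: D_i=min(50*2^0,350)=50, bounds=[25,50]
  i=1: D_i=min(50*2^1,350)=100, bounds=[50,100]
  i=2: D_i=min(50*2^2,350)=200, bounds=[100,200]
  i=3: D_i=min(50*2^3,350)=350, bounds=[175,350]
  i=4: D_i=min(50*2^4,350)=350, bounds=[175,350]
  i=5: D_i=min(50*2^5,350)=350, bounds=[175,350]
  i=6: D_i=min(50*2^6,350)=350, bounds=[175,350]
  i=7: D_i=min(50*2^7,350)=350, bounds=[175,350]
  i=8: D_i=min(50*2^8,350)=350, bounds=[175,350]

Answer: [25,50] [50,100] [100,200] [175,350] [175,350] [175,350] [175,350] [175,350] [175,350]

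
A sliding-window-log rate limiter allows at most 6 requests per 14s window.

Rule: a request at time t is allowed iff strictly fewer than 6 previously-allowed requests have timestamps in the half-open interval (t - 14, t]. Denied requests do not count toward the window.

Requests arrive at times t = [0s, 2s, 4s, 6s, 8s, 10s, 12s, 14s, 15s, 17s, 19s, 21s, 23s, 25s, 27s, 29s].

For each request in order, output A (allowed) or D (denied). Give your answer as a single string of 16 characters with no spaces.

Tracking allowed requests in the window:
  req#1 t=0s: ALLOW
  req#2 t=2s: ALLOW
  req#3 t=4s: ALLOW
  req#4 t=6s: ALLOW
  req#5 t=8s: ALLOW
  req#6 t=10s: ALLOW
  req#7 t=12s: DENY
  req#8 t=14s: ALLOW
  req#9 t=15s: DENY
  req#10 t=17s: ALLOW
  req#11 t=19s: ALLOW
  req#12 t=21s: ALLOW
  req#13 t=23s: ALLOW
  req#14 t=25s: ALLOW
  req#15 t=27s: DENY
  req#16 t=29s: ALLOW

Answer: AAAAAADADAAAAADA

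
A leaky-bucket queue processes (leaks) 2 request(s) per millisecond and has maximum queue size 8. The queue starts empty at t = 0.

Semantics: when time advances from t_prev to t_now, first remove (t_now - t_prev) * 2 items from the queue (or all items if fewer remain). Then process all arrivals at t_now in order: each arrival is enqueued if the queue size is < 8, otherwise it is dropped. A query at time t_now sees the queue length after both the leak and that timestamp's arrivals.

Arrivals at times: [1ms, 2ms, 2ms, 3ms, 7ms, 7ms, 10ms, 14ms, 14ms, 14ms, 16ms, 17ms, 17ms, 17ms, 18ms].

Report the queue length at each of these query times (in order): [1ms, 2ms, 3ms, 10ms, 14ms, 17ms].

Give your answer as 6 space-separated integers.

Queue lengths at query times:
  query t=1ms: backlog = 1
  query t=2ms: backlog = 2
  query t=3ms: backlog = 1
  query t=10ms: backlog = 1
  query t=14ms: backlog = 3
  query t=17ms: backlog = 3

Answer: 1 2 1 1 3 3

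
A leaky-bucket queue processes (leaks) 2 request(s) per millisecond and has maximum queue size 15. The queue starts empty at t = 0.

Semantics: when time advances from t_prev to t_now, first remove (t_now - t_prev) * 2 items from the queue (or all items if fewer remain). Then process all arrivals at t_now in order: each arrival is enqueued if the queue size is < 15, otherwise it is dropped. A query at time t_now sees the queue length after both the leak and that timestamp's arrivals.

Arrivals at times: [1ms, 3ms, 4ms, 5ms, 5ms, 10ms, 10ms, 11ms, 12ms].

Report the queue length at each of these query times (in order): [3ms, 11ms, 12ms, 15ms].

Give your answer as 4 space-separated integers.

Queue lengths at query times:
  query t=3ms: backlog = 1
  query t=11ms: backlog = 1
  query t=12ms: backlog = 1
  query t=15ms: backlog = 0

Answer: 1 1 1 0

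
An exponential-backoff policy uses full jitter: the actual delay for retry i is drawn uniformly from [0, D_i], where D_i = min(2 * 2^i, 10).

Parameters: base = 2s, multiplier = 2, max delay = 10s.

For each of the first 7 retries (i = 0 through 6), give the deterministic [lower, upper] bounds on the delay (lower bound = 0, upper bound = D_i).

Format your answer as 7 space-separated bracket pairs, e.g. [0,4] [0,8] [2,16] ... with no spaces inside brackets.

Computing bounds per retry:
  i=0: D_i=min(2*2^0,10)=2, bounds=[0,2]
  i=1: D_i=min(2*2^1,10)=4, bounds=[0,4]
  i=2: D_i=min(2*2^2,10)=8, bounds=[0,8]
  i=3: D_i=min(2*2^3,10)=10, bounds=[0,10]
  i=4: D_i=min(2*2^4,10)=10, bounds=[0,10]
  i=5: D_i=min(2*2^5,10)=10, bounds=[0,10]
  i=6: D_i=min(2*2^6,10)=10, bounds=[0,10]

Answer: [0,2] [0,4] [0,8] [0,10] [0,10] [0,10] [0,10]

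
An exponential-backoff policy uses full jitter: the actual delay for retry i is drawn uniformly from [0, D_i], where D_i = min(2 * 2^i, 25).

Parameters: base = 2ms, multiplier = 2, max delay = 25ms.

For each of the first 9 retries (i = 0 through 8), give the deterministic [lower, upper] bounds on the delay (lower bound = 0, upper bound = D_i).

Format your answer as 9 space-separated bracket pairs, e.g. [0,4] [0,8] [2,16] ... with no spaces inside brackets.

Answer: [0,2] [0,4] [0,8] [0,16] [0,25] [0,25] [0,25] [0,25] [0,25]

Derivation:
Computing bounds per retry:
  i=0: D_i=min(2*2^0,25)=2, bounds=[0,2]
  i=1: D_i=min(2*2^1,25)=4, bounds=[0,4]
  i=2: D_i=min(2*2^2,25)=8, bounds=[0,8]
  i=3: D_i=min(2*2^3,25)=16, bounds=[0,16]
  i=4: D_i=min(2*2^4,25)=25, bounds=[0,25]
  i=5: D_i=min(2*2^5,25)=25, bounds=[0,25]
  i=6: D_i=min(2*2^6,25)=25, bounds=[0,25]
  i=7: D_i=min(2*2^7,25)=25, bounds=[0,25]
  i=8: D_i=min(2*2^8,25)=25, bounds=[0,25]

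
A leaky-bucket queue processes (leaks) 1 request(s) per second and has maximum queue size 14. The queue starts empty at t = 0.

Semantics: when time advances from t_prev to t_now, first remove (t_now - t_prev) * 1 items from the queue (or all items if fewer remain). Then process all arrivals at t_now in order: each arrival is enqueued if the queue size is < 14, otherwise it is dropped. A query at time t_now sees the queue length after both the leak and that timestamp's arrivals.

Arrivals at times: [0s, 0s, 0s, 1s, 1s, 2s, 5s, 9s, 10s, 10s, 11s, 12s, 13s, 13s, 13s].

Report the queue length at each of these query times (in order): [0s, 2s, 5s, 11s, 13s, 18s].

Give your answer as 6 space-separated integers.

Queue lengths at query times:
  query t=0s: backlog = 3
  query t=2s: backlog = 4
  query t=5s: backlog = 2
  query t=11s: backlog = 2
  query t=13s: backlog = 4
  query t=18s: backlog = 0

Answer: 3 4 2 2 4 0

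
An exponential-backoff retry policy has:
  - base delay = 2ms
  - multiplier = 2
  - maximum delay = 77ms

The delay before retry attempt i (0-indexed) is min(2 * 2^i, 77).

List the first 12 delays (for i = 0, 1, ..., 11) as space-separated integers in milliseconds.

Answer: 2 4 8 16 32 64 77 77 77 77 77 77

Derivation:
Computing each delay:
  i=0: min(2*2^0, 77) = 2
  i=1: min(2*2^1, 77) = 4
  i=2: min(2*2^2, 77) = 8
  i=3: min(2*2^3, 77) = 16
  i=4: min(2*2^4, 77) = 32
  i=5: min(2*2^5, 77) = 64
  i=6: min(2*2^6, 77) = 77
  i=7: min(2*2^7, 77) = 77
  i=8: min(2*2^8, 77) = 77
  i=9: min(2*2^9, 77) = 77
  i=10: min(2*2^10, 77) = 77
  i=11: min(2*2^11, 77) = 77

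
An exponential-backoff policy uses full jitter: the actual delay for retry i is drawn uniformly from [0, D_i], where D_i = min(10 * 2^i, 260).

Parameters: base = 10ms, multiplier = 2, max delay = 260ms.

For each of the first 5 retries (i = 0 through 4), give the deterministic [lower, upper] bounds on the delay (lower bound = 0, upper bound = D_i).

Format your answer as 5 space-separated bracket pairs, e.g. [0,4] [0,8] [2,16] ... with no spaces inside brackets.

Computing bounds per retry:
  i=0: D_i=min(10*2^0,260)=10, bounds=[0,10]
  i=1: D_i=min(10*2^1,260)=20, bounds=[0,20]
  i=2: D_i=min(10*2^2,260)=40, bounds=[0,40]
  i=3: D_i=min(10*2^3,260)=80, bounds=[0,80]
  i=4: D_i=min(10*2^4,260)=160, bounds=[0,160]

Answer: [0,10] [0,20] [0,40] [0,80] [0,160]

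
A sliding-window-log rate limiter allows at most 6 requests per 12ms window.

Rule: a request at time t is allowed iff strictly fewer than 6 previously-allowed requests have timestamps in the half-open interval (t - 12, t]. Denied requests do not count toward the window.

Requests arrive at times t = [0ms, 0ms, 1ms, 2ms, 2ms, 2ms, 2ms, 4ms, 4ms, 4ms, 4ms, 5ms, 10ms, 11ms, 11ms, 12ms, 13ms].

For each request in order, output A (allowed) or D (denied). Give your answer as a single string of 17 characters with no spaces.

Tracking allowed requests in the window:
  req#1 t=0ms: ALLOW
  req#2 t=0ms: ALLOW
  req#3 t=1ms: ALLOW
  req#4 t=2ms: ALLOW
  req#5 t=2ms: ALLOW
  req#6 t=2ms: ALLOW
  req#7 t=2ms: DENY
  req#8 t=4ms: DENY
  req#9 t=4ms: DENY
  req#10 t=4ms: DENY
  req#11 t=4ms: DENY
  req#12 t=5ms: DENY
  req#13 t=10ms: DENY
  req#14 t=11ms: DENY
  req#15 t=11ms: DENY
  req#16 t=12ms: ALLOW
  req#17 t=13ms: ALLOW

Answer: AAAAAADDDDDDDDDAA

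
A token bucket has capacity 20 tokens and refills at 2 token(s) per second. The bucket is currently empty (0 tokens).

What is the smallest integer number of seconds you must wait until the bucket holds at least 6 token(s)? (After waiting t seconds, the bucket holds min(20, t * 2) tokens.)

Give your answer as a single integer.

Need t * 2 >= 6, so t >= 6/2.
Smallest integer t = ceil(6/2) = 3.

Answer: 3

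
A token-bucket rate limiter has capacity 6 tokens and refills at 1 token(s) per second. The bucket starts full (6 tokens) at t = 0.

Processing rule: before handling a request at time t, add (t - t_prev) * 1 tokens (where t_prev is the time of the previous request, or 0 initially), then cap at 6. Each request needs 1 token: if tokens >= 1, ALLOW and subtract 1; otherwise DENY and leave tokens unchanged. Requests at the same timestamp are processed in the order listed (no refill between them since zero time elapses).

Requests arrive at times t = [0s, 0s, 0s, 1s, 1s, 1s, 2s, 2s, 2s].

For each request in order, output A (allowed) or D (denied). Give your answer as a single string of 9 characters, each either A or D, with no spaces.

Answer: AAAAAAAAD

Derivation:
Simulating step by step:
  req#1 t=0s: ALLOW
  req#2 t=0s: ALLOW
  req#3 t=0s: ALLOW
  req#4 t=1s: ALLOW
  req#5 t=1s: ALLOW
  req#6 t=1s: ALLOW
  req#7 t=2s: ALLOW
  req#8 t=2s: ALLOW
  req#9 t=2s: DENY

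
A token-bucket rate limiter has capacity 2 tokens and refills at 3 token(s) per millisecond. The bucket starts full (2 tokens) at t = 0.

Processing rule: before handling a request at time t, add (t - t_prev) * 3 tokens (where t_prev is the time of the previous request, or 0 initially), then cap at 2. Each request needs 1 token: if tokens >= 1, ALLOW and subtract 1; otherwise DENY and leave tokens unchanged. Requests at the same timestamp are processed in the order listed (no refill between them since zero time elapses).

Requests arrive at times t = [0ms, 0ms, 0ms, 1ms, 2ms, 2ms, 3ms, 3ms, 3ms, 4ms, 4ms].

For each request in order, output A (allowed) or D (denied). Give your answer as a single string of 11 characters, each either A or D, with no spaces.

Answer: AADAAAAADAA

Derivation:
Simulating step by step:
  req#1 t=0ms: ALLOW
  req#2 t=0ms: ALLOW
  req#3 t=0ms: DENY
  req#4 t=1ms: ALLOW
  req#5 t=2ms: ALLOW
  req#6 t=2ms: ALLOW
  req#7 t=3ms: ALLOW
  req#8 t=3ms: ALLOW
  req#9 t=3ms: DENY
  req#10 t=4ms: ALLOW
  req#11 t=4ms: ALLOW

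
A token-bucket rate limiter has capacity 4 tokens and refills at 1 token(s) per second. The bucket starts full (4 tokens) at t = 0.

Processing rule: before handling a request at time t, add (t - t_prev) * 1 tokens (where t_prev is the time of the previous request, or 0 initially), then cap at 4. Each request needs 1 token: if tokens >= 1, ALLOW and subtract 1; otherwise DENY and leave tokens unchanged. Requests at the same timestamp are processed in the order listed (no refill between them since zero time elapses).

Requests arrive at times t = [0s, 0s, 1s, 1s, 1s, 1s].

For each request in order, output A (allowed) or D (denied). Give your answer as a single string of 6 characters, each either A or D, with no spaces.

Simulating step by step:
  req#1 t=0s: ALLOW
  req#2 t=0s: ALLOW
  req#3 t=1s: ALLOW
  req#4 t=1s: ALLOW
  req#5 t=1s: ALLOW
  req#6 t=1s: DENY

Answer: AAAAAD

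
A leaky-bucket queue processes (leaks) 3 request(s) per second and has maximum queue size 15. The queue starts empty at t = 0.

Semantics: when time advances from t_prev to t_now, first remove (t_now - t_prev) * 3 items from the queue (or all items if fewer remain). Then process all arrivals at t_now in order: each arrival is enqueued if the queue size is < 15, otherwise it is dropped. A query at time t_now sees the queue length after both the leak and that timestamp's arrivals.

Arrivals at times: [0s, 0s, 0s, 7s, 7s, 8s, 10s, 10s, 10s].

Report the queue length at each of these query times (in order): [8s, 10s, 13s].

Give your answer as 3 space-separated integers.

Answer: 1 3 0

Derivation:
Queue lengths at query times:
  query t=8s: backlog = 1
  query t=10s: backlog = 3
  query t=13s: backlog = 0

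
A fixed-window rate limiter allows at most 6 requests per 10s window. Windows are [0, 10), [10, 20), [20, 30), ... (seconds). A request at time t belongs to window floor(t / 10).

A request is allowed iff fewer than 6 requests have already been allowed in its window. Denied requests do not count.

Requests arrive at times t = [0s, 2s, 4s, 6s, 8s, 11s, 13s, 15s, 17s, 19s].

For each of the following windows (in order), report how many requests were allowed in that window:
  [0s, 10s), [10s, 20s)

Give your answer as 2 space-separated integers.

Processing requests:
  req#1 t=0s (window 0): ALLOW
  req#2 t=2s (window 0): ALLOW
  req#3 t=4s (window 0): ALLOW
  req#4 t=6s (window 0): ALLOW
  req#5 t=8s (window 0): ALLOW
  req#6 t=11s (window 1): ALLOW
  req#7 t=13s (window 1): ALLOW
  req#8 t=15s (window 1): ALLOW
  req#9 t=17s (window 1): ALLOW
  req#10 t=19s (window 1): ALLOW

Allowed counts by window: 5 5

Answer: 5 5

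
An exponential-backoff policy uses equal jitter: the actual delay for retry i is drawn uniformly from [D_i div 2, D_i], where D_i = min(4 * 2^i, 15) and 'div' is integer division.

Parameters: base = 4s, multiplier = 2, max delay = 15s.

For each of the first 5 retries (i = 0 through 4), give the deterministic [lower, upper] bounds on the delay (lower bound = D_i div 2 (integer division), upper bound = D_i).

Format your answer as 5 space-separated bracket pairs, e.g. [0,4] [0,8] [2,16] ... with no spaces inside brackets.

Computing bounds per retry:
  i=0: D_i=min(4*2^0,15)=4, bounds=[2,4]
  i=1: D_i=min(4*2^1,15)=8, bounds=[4,8]
  i=2: D_i=min(4*2^2,15)=15, bounds=[7,15]
  i=3: D_i=min(4*2^3,15)=15, bounds=[7,15]
  i=4: D_i=min(4*2^4,15)=15, bounds=[7,15]

Answer: [2,4] [4,8] [7,15] [7,15] [7,15]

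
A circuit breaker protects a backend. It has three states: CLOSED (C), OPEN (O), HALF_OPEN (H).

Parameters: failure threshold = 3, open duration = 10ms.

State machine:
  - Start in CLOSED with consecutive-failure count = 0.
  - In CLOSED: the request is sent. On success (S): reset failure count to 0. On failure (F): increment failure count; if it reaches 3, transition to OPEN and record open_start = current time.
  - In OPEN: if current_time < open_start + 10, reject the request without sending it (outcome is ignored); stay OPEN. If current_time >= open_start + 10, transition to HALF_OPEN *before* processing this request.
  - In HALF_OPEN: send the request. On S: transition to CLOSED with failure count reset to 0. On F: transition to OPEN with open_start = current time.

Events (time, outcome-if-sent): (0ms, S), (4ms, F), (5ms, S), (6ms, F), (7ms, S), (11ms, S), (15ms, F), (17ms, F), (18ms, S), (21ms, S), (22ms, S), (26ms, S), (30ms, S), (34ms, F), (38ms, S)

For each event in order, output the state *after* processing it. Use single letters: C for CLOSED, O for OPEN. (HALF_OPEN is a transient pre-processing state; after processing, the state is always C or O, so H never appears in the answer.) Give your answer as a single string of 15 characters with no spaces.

Answer: CCCCCCCCCCCCCCC

Derivation:
State after each event:
  event#1 t=0ms outcome=S: state=CLOSED
  event#2 t=4ms outcome=F: state=CLOSED
  event#3 t=5ms outcome=S: state=CLOSED
  event#4 t=6ms outcome=F: state=CLOSED
  event#5 t=7ms outcome=S: state=CLOSED
  event#6 t=11ms outcome=S: state=CLOSED
  event#7 t=15ms outcome=F: state=CLOSED
  event#8 t=17ms outcome=F: state=CLOSED
  event#9 t=18ms outcome=S: state=CLOSED
  event#10 t=21ms outcome=S: state=CLOSED
  event#11 t=22ms outcome=S: state=CLOSED
  event#12 t=26ms outcome=S: state=CLOSED
  event#13 t=30ms outcome=S: state=CLOSED
  event#14 t=34ms outcome=F: state=CLOSED
  event#15 t=38ms outcome=S: state=CLOSED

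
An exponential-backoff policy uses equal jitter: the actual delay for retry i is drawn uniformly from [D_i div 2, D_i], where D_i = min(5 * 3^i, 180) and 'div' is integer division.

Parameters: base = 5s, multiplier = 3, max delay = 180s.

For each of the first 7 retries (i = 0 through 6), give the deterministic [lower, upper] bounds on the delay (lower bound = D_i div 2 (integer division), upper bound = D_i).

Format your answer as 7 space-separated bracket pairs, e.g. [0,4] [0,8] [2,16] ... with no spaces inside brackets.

Computing bounds per retry:
  i=0: D_i=min(5*3^0,180)=5, bounds=[2,5]
  i=1: D_i=min(5*3^1,180)=15, bounds=[7,15]
  i=2: D_i=min(5*3^2,180)=45, bounds=[22,45]
  i=3: D_i=min(5*3^3,180)=135, bounds=[67,135]
  i=4: D_i=min(5*3^4,180)=180, bounds=[90,180]
  i=5: D_i=min(5*3^5,180)=180, bounds=[90,180]
  i=6: D_i=min(5*3^6,180)=180, bounds=[90,180]

Answer: [2,5] [7,15] [22,45] [67,135] [90,180] [90,180] [90,180]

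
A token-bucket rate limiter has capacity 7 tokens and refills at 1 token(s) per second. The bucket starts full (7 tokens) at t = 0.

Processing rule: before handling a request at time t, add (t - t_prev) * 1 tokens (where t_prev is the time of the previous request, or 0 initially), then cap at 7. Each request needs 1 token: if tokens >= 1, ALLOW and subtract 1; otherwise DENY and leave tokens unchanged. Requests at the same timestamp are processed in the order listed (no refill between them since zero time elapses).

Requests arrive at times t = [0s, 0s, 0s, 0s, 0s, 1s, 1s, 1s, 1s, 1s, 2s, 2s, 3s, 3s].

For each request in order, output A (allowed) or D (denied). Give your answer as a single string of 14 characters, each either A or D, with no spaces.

Simulating step by step:
  req#1 t=0s: ALLOW
  req#2 t=0s: ALLOW
  req#3 t=0s: ALLOW
  req#4 t=0s: ALLOW
  req#5 t=0s: ALLOW
  req#6 t=1s: ALLOW
  req#7 t=1s: ALLOW
  req#8 t=1s: ALLOW
  req#9 t=1s: DENY
  req#10 t=1s: DENY
  req#11 t=2s: ALLOW
  req#12 t=2s: DENY
  req#13 t=3s: ALLOW
  req#14 t=3s: DENY

Answer: AAAAAAAADDADAD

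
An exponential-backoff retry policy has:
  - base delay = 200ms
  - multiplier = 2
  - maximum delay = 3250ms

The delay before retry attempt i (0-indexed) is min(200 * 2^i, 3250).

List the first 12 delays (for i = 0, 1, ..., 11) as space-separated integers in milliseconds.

Computing each delay:
  i=0: min(200*2^0, 3250) = 200
  i=1: min(200*2^1, 3250) = 400
  i=2: min(200*2^2, 3250) = 800
  i=3: min(200*2^3, 3250) = 1600
  i=4: min(200*2^4, 3250) = 3200
  i=5: min(200*2^5, 3250) = 3250
  i=6: min(200*2^6, 3250) = 3250
  i=7: min(200*2^7, 3250) = 3250
  i=8: min(200*2^8, 3250) = 3250
  i=9: min(200*2^9, 3250) = 3250
  i=10: min(200*2^10, 3250) = 3250
  i=11: min(200*2^11, 3250) = 3250

Answer: 200 400 800 1600 3200 3250 3250 3250 3250 3250 3250 3250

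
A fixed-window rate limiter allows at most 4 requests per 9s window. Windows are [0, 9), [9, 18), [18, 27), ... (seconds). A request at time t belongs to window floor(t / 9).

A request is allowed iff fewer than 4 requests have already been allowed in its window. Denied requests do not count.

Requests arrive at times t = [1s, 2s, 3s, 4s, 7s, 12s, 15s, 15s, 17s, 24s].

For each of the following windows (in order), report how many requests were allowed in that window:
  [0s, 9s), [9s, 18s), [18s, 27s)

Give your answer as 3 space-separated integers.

Answer: 4 4 1

Derivation:
Processing requests:
  req#1 t=1s (window 0): ALLOW
  req#2 t=2s (window 0): ALLOW
  req#3 t=3s (window 0): ALLOW
  req#4 t=4s (window 0): ALLOW
  req#5 t=7s (window 0): DENY
  req#6 t=12s (window 1): ALLOW
  req#7 t=15s (window 1): ALLOW
  req#8 t=15s (window 1): ALLOW
  req#9 t=17s (window 1): ALLOW
  req#10 t=24s (window 2): ALLOW

Allowed counts by window: 4 4 1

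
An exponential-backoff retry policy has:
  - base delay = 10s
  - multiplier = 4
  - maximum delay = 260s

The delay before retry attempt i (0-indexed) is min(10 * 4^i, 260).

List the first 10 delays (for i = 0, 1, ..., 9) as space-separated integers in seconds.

Answer: 10 40 160 260 260 260 260 260 260 260

Derivation:
Computing each delay:
  i=0: min(10*4^0, 260) = 10
  i=1: min(10*4^1, 260) = 40
  i=2: min(10*4^2, 260) = 160
  i=3: min(10*4^3, 260) = 260
  i=4: min(10*4^4, 260) = 260
  i=5: min(10*4^5, 260) = 260
  i=6: min(10*4^6, 260) = 260
  i=7: min(10*4^7, 260) = 260
  i=8: min(10*4^8, 260) = 260
  i=9: min(10*4^9, 260) = 260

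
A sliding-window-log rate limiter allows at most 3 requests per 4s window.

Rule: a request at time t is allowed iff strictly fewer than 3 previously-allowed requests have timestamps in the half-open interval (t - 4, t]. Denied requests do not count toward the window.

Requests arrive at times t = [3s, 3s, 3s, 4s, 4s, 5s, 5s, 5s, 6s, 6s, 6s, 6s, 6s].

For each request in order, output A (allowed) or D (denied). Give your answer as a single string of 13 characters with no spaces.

Answer: AAADDDDDDDDDD

Derivation:
Tracking allowed requests in the window:
  req#1 t=3s: ALLOW
  req#2 t=3s: ALLOW
  req#3 t=3s: ALLOW
  req#4 t=4s: DENY
  req#5 t=4s: DENY
  req#6 t=5s: DENY
  req#7 t=5s: DENY
  req#8 t=5s: DENY
  req#9 t=6s: DENY
  req#10 t=6s: DENY
  req#11 t=6s: DENY
  req#12 t=6s: DENY
  req#13 t=6s: DENY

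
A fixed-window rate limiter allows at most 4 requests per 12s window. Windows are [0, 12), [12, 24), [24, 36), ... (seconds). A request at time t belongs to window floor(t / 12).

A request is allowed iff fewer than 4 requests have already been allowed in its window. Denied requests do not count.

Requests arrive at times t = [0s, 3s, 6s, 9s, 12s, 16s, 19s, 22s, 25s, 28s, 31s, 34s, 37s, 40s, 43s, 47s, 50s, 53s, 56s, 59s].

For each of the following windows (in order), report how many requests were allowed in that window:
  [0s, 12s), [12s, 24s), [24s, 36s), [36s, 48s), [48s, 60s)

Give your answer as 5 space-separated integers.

Answer: 4 4 4 4 4

Derivation:
Processing requests:
  req#1 t=0s (window 0): ALLOW
  req#2 t=3s (window 0): ALLOW
  req#3 t=6s (window 0): ALLOW
  req#4 t=9s (window 0): ALLOW
  req#5 t=12s (window 1): ALLOW
  req#6 t=16s (window 1): ALLOW
  req#7 t=19s (window 1): ALLOW
  req#8 t=22s (window 1): ALLOW
  req#9 t=25s (window 2): ALLOW
  req#10 t=28s (window 2): ALLOW
  req#11 t=31s (window 2): ALLOW
  req#12 t=34s (window 2): ALLOW
  req#13 t=37s (window 3): ALLOW
  req#14 t=40s (window 3): ALLOW
  req#15 t=43s (window 3): ALLOW
  req#16 t=47s (window 3): ALLOW
  req#17 t=50s (window 4): ALLOW
  req#18 t=53s (window 4): ALLOW
  req#19 t=56s (window 4): ALLOW
  req#20 t=59s (window 4): ALLOW

Allowed counts by window: 4 4 4 4 4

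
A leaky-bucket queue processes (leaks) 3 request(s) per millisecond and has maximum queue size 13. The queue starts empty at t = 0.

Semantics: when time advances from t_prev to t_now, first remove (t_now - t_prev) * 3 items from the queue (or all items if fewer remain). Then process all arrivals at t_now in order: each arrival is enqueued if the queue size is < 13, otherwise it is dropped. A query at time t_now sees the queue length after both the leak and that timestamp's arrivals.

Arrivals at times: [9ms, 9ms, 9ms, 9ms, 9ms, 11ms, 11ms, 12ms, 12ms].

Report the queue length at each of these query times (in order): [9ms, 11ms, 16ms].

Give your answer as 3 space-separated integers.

Queue lengths at query times:
  query t=9ms: backlog = 5
  query t=11ms: backlog = 2
  query t=16ms: backlog = 0

Answer: 5 2 0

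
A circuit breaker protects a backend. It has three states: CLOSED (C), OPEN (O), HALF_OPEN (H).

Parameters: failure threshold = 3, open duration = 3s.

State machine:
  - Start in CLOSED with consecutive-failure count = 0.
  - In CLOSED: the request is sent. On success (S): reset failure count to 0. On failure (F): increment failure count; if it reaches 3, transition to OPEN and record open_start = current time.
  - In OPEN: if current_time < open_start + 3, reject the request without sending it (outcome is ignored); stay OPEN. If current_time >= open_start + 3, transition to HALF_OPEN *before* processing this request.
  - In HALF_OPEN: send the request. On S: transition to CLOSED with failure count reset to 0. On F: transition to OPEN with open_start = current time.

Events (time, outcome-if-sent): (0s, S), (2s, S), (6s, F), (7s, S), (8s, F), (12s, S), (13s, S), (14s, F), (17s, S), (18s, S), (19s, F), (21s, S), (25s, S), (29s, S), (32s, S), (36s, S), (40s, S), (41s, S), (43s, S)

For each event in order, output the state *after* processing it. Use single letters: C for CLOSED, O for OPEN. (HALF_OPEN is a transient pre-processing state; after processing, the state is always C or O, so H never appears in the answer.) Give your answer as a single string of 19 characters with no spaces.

Answer: CCCCCCCCCCCCCCCCCCC

Derivation:
State after each event:
  event#1 t=0s outcome=S: state=CLOSED
  event#2 t=2s outcome=S: state=CLOSED
  event#3 t=6s outcome=F: state=CLOSED
  event#4 t=7s outcome=S: state=CLOSED
  event#5 t=8s outcome=F: state=CLOSED
  event#6 t=12s outcome=S: state=CLOSED
  event#7 t=13s outcome=S: state=CLOSED
  event#8 t=14s outcome=F: state=CLOSED
  event#9 t=17s outcome=S: state=CLOSED
  event#10 t=18s outcome=S: state=CLOSED
  event#11 t=19s outcome=F: state=CLOSED
  event#12 t=21s outcome=S: state=CLOSED
  event#13 t=25s outcome=S: state=CLOSED
  event#14 t=29s outcome=S: state=CLOSED
  event#15 t=32s outcome=S: state=CLOSED
  event#16 t=36s outcome=S: state=CLOSED
  event#17 t=40s outcome=S: state=CLOSED
  event#18 t=41s outcome=S: state=CLOSED
  event#19 t=43s outcome=S: state=CLOSED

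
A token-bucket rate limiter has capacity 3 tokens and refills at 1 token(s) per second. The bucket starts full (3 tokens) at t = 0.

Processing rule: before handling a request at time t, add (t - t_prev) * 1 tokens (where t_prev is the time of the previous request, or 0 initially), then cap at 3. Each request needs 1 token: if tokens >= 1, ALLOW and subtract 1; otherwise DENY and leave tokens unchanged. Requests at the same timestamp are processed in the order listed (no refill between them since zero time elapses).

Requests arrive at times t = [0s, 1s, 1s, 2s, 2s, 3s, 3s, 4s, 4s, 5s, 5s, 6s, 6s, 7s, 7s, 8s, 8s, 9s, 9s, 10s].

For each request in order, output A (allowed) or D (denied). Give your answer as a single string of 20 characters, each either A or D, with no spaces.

Simulating step by step:
  req#1 t=0s: ALLOW
  req#2 t=1s: ALLOW
  req#3 t=1s: ALLOW
  req#4 t=2s: ALLOW
  req#5 t=2s: ALLOW
  req#6 t=3s: ALLOW
  req#7 t=3s: DENY
  req#8 t=4s: ALLOW
  req#9 t=4s: DENY
  req#10 t=5s: ALLOW
  req#11 t=5s: DENY
  req#12 t=6s: ALLOW
  req#13 t=6s: DENY
  req#14 t=7s: ALLOW
  req#15 t=7s: DENY
  req#16 t=8s: ALLOW
  req#17 t=8s: DENY
  req#18 t=9s: ALLOW
  req#19 t=9s: DENY
  req#20 t=10s: ALLOW

Answer: AAAAAADADADADADADADA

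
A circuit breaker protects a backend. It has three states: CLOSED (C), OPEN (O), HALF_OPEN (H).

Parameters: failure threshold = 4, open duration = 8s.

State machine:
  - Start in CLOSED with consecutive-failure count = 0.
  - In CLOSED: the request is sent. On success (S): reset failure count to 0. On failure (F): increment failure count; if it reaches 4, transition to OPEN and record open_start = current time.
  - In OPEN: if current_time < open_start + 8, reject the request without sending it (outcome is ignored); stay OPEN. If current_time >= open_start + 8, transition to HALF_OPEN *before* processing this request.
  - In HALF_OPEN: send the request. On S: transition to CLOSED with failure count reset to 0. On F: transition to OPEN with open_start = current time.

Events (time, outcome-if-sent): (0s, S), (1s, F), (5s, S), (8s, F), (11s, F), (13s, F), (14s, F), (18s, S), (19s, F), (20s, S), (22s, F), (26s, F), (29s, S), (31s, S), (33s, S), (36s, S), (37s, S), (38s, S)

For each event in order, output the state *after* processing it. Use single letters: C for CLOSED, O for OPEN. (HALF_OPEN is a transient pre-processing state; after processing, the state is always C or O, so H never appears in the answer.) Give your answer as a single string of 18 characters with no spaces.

Answer: CCCCCCOOOOOOOCCCCC

Derivation:
State after each event:
  event#1 t=0s outcome=S: state=CLOSED
  event#2 t=1s outcome=F: state=CLOSED
  event#3 t=5s outcome=S: state=CLOSED
  event#4 t=8s outcome=F: state=CLOSED
  event#5 t=11s outcome=F: state=CLOSED
  event#6 t=13s outcome=F: state=CLOSED
  event#7 t=14s outcome=F: state=OPEN
  event#8 t=18s outcome=S: state=OPEN
  event#9 t=19s outcome=F: state=OPEN
  event#10 t=20s outcome=S: state=OPEN
  event#11 t=22s outcome=F: state=OPEN
  event#12 t=26s outcome=F: state=OPEN
  event#13 t=29s outcome=S: state=OPEN
  event#14 t=31s outcome=S: state=CLOSED
  event#15 t=33s outcome=S: state=CLOSED
  event#16 t=36s outcome=S: state=CLOSED
  event#17 t=37s outcome=S: state=CLOSED
  event#18 t=38s outcome=S: state=CLOSED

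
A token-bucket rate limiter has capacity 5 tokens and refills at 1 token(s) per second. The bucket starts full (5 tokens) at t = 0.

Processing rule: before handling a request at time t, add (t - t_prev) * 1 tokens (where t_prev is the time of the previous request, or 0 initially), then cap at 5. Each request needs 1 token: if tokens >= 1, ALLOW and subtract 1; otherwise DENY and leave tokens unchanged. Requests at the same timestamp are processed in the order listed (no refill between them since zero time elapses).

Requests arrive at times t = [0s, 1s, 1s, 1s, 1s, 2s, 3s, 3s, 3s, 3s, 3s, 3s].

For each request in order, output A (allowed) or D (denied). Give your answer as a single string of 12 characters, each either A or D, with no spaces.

Answer: AAAAAAAADDDD

Derivation:
Simulating step by step:
  req#1 t=0s: ALLOW
  req#2 t=1s: ALLOW
  req#3 t=1s: ALLOW
  req#4 t=1s: ALLOW
  req#5 t=1s: ALLOW
  req#6 t=2s: ALLOW
  req#7 t=3s: ALLOW
  req#8 t=3s: ALLOW
  req#9 t=3s: DENY
  req#10 t=3s: DENY
  req#11 t=3s: DENY
  req#12 t=3s: DENY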